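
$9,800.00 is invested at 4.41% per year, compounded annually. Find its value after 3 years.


Formula: FV = P * (1 + r)^n
Substituting: FV = $9,800.00 * (1 + 0.0441)^3
Growth factor: (1.0441)^3 = 1.13822
FV = $9,800.00 * 1.13822 = $11,154.56

$11,154.56


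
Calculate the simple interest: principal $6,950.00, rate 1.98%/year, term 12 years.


Formula: I = P * r * t
Substituting: I = $6,950.00 * 0.0198 * 12
Step: I = $6,950.00 * 0.2376
I = $1,651.32

$1,651.32


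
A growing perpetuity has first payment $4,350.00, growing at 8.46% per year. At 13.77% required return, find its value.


Formula: PV = C / (r - g)
Spread: r - g = 0.1377 - 0.0846 = 0.0531
Substituting: PV = $4,350.00 / 0.0531
PV = $81,920.90

$81,920.90


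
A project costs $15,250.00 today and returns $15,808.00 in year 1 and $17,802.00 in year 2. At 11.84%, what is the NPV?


Formula: NPV = C0 + C1/(1+r) + C2/(1+r)^2
Discount C1: $15,808.00 / (1 + 0.1184) = $14,134.48
Discount C2: $17,802.00 / (1 + 0.1184)^2 = $14,232.28
NPV = -$15,250.00 + $14,134.48 + $14,232.28 = $13,116.76

$13,116.76


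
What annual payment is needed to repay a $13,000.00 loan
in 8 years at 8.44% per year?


Formula: PMT = PV * r / (1 - (1+r)^(-n))
Denominator: 1 - (1 + 0.0844)^(-8) = 0.477021
Numerator: $13,000.00 * 0.0844 = 1097.2
PMT = 1097.2 / 0.477021 = $2,300.11

$2,300.11


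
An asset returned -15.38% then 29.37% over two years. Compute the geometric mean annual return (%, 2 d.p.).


Formula: Geometric mean = ((1+r1)*(1+r2))^(1/2) - 1
Product: (1 + -0.1538) * (1 + 0.2937) = 0.8462 * 1.2937 = 1.094729
Square root: 1.094729^0.5 = 1.046293
Geometric mean = 1.046293 - 1 = 0.046293
As percentage: 4.63%

4.63%


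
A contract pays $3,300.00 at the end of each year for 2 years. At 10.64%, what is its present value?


Formula: PV = PMT * (1 - (1+r)^(-n)) / r
Discount factor: (1 + 0.1064)^(-2) = 0.816913
Bracket: 1 - 0.816913 = 0.183087
PV = $3,300.00 * 0.183087 / 0.1064 = $5,678.46

$5,678.46


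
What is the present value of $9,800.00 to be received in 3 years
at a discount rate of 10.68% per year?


Formula: PV = FV / (1 + r)^n
Substituting: PV = $9,800.00 / (1 + 0.1068)^3
Discount factor: (1.1068)^3 = 1.355837
PV = $9,800.00 / 1.355837 = $7,228.01

$7,228.01


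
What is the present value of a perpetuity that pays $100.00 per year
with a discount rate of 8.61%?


Formula: PV = C / r
Substituting: PV = $100.00 / 0.0861
PV = $1,161.44

$1,161.44


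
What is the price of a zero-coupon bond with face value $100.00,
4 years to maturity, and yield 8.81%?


Formula: Price = FV / (1 + r)^n
Substituting: Price = $100.00 / (1 + 0.0881)^4
Discount factor: (1.0881)^4 = 1.401765
Price = $100.00 / 1.401765 = $71.34

$71.34


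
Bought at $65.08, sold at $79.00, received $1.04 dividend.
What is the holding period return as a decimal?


Formula: HPR = (P1 - P0 + D) / P0
Gain: $79.00 - $65.08 + $1.04 = $14.96
HPR = $14.96 / $65.08 = 0.2299

0.2299


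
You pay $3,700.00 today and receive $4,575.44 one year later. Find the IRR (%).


Formula: IRR = C1/C0 - 1
Substituting: IRR = $4,575.44 / $3,700.00 - 1
Ratio: 1.236605 - 1 = 0.236605
IRR = 23.6605%

23.6605%


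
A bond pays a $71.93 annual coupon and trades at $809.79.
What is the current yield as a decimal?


Formula: Current yield = annual coupon / price
Substituting: CY = $71.93 / $809.79
CY = 0.088825

0.088825


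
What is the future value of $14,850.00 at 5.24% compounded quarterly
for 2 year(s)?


Formula: FV = P * (1 + r/m)^(m*t)
Period rate: r/m = 0.0524 / 4 = 0.0131
Total periods: m*t = 4 * 2 = 8
Growth factor: (1 + 0.0131)^8 = 1.109733
FV = $14,850.00 * 1.109733 = $16,479.54

$16,479.54


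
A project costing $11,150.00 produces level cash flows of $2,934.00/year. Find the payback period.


Formula: Payback = investment / annual cash flow
Substituting: Payback = $11,150.00 / $2,934.00
Payback = 3.8003 years

3.8003 years


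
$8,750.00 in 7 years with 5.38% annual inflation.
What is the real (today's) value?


Formula: Real value = nominal / (1 + inflation)^years
Price level: (1 + 0.0538)^7 = 1.443136
Real value = $8,750.00 / 1.443136 = $6,063.18

$6,063.18


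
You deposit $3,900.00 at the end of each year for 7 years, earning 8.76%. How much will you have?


Formula: FV = PMT * ((1+r)^n - 1) / r
Growth factor: (1 + 0.0876)^7 = 1.800049
Numerator: 1.800049 - 1 = 0.800049
FV = $3,900.00 * 0.800049 / 0.0876 = $35,618.63

$35,618.63


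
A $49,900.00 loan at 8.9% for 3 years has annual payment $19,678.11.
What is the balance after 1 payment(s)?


Formula: Balance = PV*(1+r)^k - PMT*((1+r)^k - 1)/r
Growth: (1 + 0.089)^1 = 1.089
Accumulated factor: ((1+r)^k - 1)/r = 1.0
Balance = $49,900.00 * 1.089 - $19,678.11 * 1.0
Balance = $34,662.99

$34,662.99


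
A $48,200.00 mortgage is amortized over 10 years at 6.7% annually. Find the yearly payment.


Formula: PMT = PV * r / (1 - (1+r)^(-n))
Denominator: 1 - (1 + 0.067)^(-10) = 0.477176
Numerator: $48,200.00 * 0.067 = 3229.4
PMT = 3229.4 / 0.477176 = $6,767.74

$6,767.74


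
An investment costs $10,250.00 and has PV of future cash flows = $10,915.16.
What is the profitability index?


Formula: PI = PV(cash flows) / initial investment
Substituting: PI = $10,915.16 / $10,250.00
PI = 1.0649

1.0649


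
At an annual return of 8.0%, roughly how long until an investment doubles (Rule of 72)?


Formula: Years ≈ 72 / r
Substituting: Years ≈ 72 / 8.0
Years ≈ 9.0

9.0 years


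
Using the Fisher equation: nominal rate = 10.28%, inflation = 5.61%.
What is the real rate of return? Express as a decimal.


Formula: (1 + r_real) = (1 + r_nom) / (1 + inflation)
Substituting: (1 + r_real) = 1.1028 / 1.0561
(1 + r_real) = 1.044219
r_real = 1.044219 - 1 = 0.044219

0.044219


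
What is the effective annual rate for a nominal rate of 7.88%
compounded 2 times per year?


Formula: EAR = (1 + r/m)^m - 1
Period rate: r/m = 0.0788 / 2 = 0.0394
Compounding: (1 + 0.0394)^2 = 1.080352
EAR = 1.080352 - 1 = 0.080352

0.080352


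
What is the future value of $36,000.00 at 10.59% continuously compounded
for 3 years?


Formula: FV = P * e^(r*t)
Exponent: r*t = 0.1059 * 3 = 0.3177
e^(0.3177) = 1.373964
FV = $36,000.00 * 1.373964 = $49,462.70

$49,462.70


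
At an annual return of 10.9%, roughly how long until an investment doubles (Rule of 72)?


Formula: Years ≈ 72 / r
Substituting: Years ≈ 72 / 10.9
Years ≈ 6.6

6.6 years


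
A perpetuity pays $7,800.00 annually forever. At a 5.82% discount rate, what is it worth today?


Formula: PV = C / r
Substituting: PV = $7,800.00 / 0.0582
PV = $134,020.62

$134,020.62


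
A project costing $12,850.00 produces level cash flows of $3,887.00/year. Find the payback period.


Formula: Payback = investment / annual cash flow
Substituting: Payback = $12,850.00 / $3,887.00
Payback = 3.3059 years

3.3059 years


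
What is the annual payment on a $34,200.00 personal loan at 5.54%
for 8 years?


Formula: PMT = PV * r / (1 - (1+r)^(-n))
Denominator: 1 - (1 + 0.0554)^(-8) = 0.350374
Numerator: $34,200.00 * 0.0554 = 1894.68
PMT = 1894.68 / 0.350374 = $5,407.59

$5,407.59


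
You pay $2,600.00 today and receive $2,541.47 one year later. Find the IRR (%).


Formula: IRR = C1/C0 - 1
Substituting: IRR = $2,541.47 / $2,600.00 - 1
Ratio: 0.977488 - 1 = -0.022512
IRR = -2.2512%

-2.2512%


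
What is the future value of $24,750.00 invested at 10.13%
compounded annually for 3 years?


Formula: FV = P * (1 + r)^n
Substituting: FV = $24,750.00 * (1 + 0.1013)^3
Growth factor: (1.1013)^3 = 1.335725
FV = $24,750.00 * 1.335725 = $33,059.18

$33,059.18


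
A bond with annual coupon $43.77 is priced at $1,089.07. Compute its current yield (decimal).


Formula: Current yield = annual coupon / price
Substituting: CY = $43.77 / $1,089.07
CY = 0.04019

0.04019


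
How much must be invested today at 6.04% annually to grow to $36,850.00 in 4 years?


Formula: PV = FV / (1 + r)^n
Substituting: PV = $36,850.00 / (1 + 0.0604)^4
Discount factor: (1.0604)^4 = 1.264384
PV = $36,850.00 / 1.264384 = $29,144.63

$29,144.63


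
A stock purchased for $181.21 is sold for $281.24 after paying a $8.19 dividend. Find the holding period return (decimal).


Formula: HPR = (P1 - P0 + D) / P0
Gain: $281.24 - $181.21 + $8.19 = $108.22
HPR = $108.22 / $181.21 = 0.5972

0.5972


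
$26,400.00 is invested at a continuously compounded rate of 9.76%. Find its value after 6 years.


Formula: FV = P * e^(r*t)
Exponent: r*t = 0.0976 * 6 = 0.5856
e^(0.5856) = 1.796068
FV = $26,400.00 * 1.796068 = $47,416.20

$47,416.20


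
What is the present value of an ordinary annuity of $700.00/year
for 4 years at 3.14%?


Formula: PV = PMT * (1 - (1+r)^(-n)) / r
Discount factor: (1 + 0.0314)^(-4) = 0.883673
Bracket: 1 - 0.883673 = 0.116327
PV = $700.00 * 0.116327 / 0.0314 = $2,593.28

$2,593.28


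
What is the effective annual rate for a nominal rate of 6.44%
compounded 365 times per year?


Formula: EAR = (1 + r/m)^m - 1
Period rate: r/m = 0.0644 / 365 = 0.000176
Compounding: (1 + 0.000176)^365 = 1.066513
EAR = 1.066513 - 1 = 0.066513

0.066513


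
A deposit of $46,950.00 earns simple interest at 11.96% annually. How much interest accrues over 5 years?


Formula: I = P * r * t
Substituting: I = $46,950.00 * 0.1196 * 5
Step: I = $46,950.00 * 0.598
I = $28,076.10

$28,076.10


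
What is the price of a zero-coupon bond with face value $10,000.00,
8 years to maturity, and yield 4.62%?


Formula: Price = FV / (1 + r)^n
Substituting: Price = $10,000.00 / (1 + 0.0462)^8
Discount factor: (1.0462)^8 = 1.435218
Price = $10,000.00 / 1.435218 = $6,967.58

$6,967.58


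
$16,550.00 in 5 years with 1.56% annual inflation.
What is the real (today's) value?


Formula: Real value = nominal / (1 + inflation)^years
Price level: (1 + 0.0156)^5 = 1.080472
Real value = $16,550.00 / 1.080472 = $15,317.38

$15,317.38


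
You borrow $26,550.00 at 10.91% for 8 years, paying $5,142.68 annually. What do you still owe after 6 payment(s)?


Formula: Balance = PV*(1+r)^k - PMT*((1+r)^k - 1)/r
Growth: (1 + 0.1091)^6 = 1.861334
Accumulated factor: ((1+r)^k - 1)/r = 7.894901
Balance = $26,550.00 * 1.861334 - $5,142.68 * 7.894901
Balance = $8,817.46

$8,817.46


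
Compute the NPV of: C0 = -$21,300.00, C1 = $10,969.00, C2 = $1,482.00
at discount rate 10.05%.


Formula: NPV = C0 + C1/(1+r) + C2/(1+r)^2
Discount C1: $10,969.00 / (1 + 0.1005) = $9,967.29
Discount C2: $1,482.00 / (1 + 0.1005)^2 = $1,223.68
NPV = -$21,300.00 + $9,967.29 + $1,223.68 = -$10,109.03

-$10,109.03


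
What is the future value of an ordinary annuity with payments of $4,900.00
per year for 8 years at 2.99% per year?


Formula: FV = PMT * ((1+r)^n - 1) / r
Growth factor: (1 + 0.0299)^8 = 1.265787
Numerator: 1.265787 - 1 = 0.265787
FV = $4,900.00 * 0.265787 / 0.0299 = $43,556.99

$43,556.99


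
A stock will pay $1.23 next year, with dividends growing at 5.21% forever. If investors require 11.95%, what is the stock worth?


Formula: P = D1 / (r - g)
Spread: r - g = 0.1195 - 0.0521 = 0.0674
Substituting: P = $1.23 / 0.0674
P = $18.25

$18.25


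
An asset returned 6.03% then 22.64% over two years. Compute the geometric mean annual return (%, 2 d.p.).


Formula: Geometric mean = ((1+r1)*(1+r2))^(1/2) - 1
Product: (1 + 0.0603) * (1 + 0.2264) = 1.0603 * 1.2264 = 1.300352
Square root: 1.300352^0.5 = 1.14033
Geometric mean = 1.14033 - 1 = 0.14033
As percentage: 14.03%

14.03%


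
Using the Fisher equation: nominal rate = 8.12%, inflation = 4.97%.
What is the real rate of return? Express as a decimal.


Formula: (1 + r_real) = (1 + r_nom) / (1 + inflation)
Substituting: (1 + r_real) = 1.0812 / 1.0497
(1 + r_real) = 1.030009
r_real = 1.030009 - 1 = 0.030009

0.030009


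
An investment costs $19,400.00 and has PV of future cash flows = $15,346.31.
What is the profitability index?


Formula: PI = PV(cash flows) / initial investment
Substituting: PI = $15,346.31 / $19,400.00
PI = 0.791

0.791


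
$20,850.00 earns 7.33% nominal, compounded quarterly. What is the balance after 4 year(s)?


Formula: FV = P * (1 + r/m)^(m*t)
Period rate: r/m = 0.0733 / 4 = 0.018325
Total periods: m*t = 4 * 4 = 16
Growth factor: (1 + 0.018325)^16 = 1.337157
FV = $20,850.00 * 1.337157 = $27,879.73

$27,879.73


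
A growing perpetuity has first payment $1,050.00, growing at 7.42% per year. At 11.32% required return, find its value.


Formula: PV = C / (r - g)
Spread: r - g = 0.1132 - 0.0742 = 0.039
Substituting: PV = $1,050.00 / 0.039
PV = $26,923.08

$26,923.08


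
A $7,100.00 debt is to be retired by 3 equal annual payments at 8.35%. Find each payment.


Formula: PMT = PV * r / (1 - (1+r)^(-n))
Denominator: 1 - (1 + 0.0835)^(-3) = 0.213836
Numerator: $7,100.00 * 0.0835 = 592.85
PMT = 592.85 / 0.213836 = $2,772.45

$2,772.45


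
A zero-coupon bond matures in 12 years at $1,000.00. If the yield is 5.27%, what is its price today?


Formula: Price = FV / (1 + r)^n
Substituting: Price = $1,000.00 / (1 + 0.0527)^12
Discount factor: (1.0527)^12 = 1.852062
Price = $1,000.00 / 1.852062 = $539.94

$539.94


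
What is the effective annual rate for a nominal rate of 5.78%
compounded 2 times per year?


Formula: EAR = (1 + r/m)^m - 1
Period rate: r/m = 0.0578 / 2 = 0.0289
Compounding: (1 + 0.0289)^2 = 1.058635
EAR = 1.058635 - 1 = 0.058635

0.058635


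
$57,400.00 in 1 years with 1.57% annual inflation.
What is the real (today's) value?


Formula: Real value = nominal / (1 + inflation)^years
Price level: (1 + 0.0157)^1 = 1.0157
Real value = $57,400.00 / 1.0157 = $56,512.75

$56,512.75


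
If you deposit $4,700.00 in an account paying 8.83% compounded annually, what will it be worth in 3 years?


Formula: FV = P * (1 + r)^n
Substituting: FV = $4,700.00 * (1 + 0.0883)^3
Growth factor: (1.0883)^3 = 1.288979
FV = $4,700.00 * 1.288979 = $6,058.20

$6,058.20


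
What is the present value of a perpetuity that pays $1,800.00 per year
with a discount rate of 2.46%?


Formula: PV = C / r
Substituting: PV = $1,800.00 / 0.0246
PV = $73,170.73

$73,170.73


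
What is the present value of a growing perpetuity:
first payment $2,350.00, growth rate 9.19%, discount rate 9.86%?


Formula: PV = C / (r - g)
Spread: r - g = 0.0986 - 0.0919 = 0.0067
Substituting: PV = $2,350.00 / 0.0067
PV = $350,746.27

$350,746.27


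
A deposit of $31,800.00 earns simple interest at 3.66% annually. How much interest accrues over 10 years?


Formula: I = P * r * t
Substituting: I = $31,800.00 * 0.0366 * 10
Step: I = $31,800.00 * 0.366
I = $11,638.80

$11,638.80


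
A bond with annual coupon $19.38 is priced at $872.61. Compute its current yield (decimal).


Formula: Current yield = annual coupon / price
Substituting: CY = $19.38 / $872.61
CY = 0.022209

0.022209


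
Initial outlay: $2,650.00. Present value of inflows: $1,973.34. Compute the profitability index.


Formula: PI = PV(cash flows) / initial investment
Substituting: PI = $1,973.34 / $2,650.00
PI = 0.7447

0.7447


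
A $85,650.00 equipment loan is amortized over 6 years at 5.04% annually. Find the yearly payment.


Formula: PMT = PV * r / (1 - (1+r)^(-n))
Denominator: 1 - (1 + 0.0504)^(-6) = 0.255488
Numerator: $85,650.00 * 0.0504 = 4316.76
PMT = 4316.76 / 0.255488 = $16,896.14

$16,896.14


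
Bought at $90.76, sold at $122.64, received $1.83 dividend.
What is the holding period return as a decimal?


Formula: HPR = (P1 - P0 + D) / P0
Gain: $122.64 - $90.76 + $1.83 = $33.71
HPR = $33.71 / $90.76 = 0.3714

0.3714


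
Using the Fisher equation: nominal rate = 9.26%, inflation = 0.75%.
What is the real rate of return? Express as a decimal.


Formula: (1 + r_real) = (1 + r_nom) / (1 + inflation)
Substituting: (1 + r_real) = 1.0926 / 1.0075
(1 + r_real) = 1.084467
r_real = 1.084467 - 1 = 0.084467

0.084467


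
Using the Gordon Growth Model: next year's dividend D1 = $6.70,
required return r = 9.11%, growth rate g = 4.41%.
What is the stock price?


Formula: P = D1 / (r - g)
Spread: r - g = 0.0911 - 0.0441 = 0.047
Substituting: P = $6.70 / 0.047
P = $142.55

$142.55


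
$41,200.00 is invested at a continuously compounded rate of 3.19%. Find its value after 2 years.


Formula: FV = P * e^(r*t)
Exponent: r*t = 0.0319 * 2 = 0.0638
e^(0.0638) = 1.065879
FV = $41,200.00 * 1.065879 = $43,914.22

$43,914.22


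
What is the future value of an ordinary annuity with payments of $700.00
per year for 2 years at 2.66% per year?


Formula: FV = PMT * ((1+r)^n - 1) / r
Growth factor: (1 + 0.0266)^2 = 1.053908
Numerator: 1.053908 - 1 = 0.053908
FV = $700.00 * 0.053908 / 0.0266 = $1,418.62

$1,418.62


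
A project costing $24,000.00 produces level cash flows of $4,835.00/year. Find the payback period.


Formula: Payback = investment / annual cash flow
Substituting: Payback = $24,000.00 / $4,835.00
Payback = 4.9638 years

4.9638 years


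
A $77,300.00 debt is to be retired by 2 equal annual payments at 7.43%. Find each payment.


Formula: PMT = PV * r / (1 - (1+r)^(-n))
Denominator: 1 - (1 + 0.0743)^(-2) = 0.133539
Numerator: $77,300.00 * 0.0743 = 5743.39
PMT = 5743.39 / 0.133539 = $43,008.97

$43,008.97


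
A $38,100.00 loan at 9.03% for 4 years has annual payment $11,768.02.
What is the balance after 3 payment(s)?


Formula: Balance = PV*(1+r)^k - PMT*((1+r)^k - 1)/r
Growth: (1 + 0.0903)^3 = 1.296099
Accumulated factor: ((1+r)^k - 1)/r = 3.279054
Balance = $38,100.00 * 1.296099 - $11,768.02 * 3.279054
Balance = $10,793.38

$10,793.38


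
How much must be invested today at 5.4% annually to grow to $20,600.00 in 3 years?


Formula: PV = FV / (1 + r)^n
Substituting: PV = $20,600.00 / (1 + 0.054)^3
Discount factor: (1.054)^3 = 1.170905
PV = $20,600.00 / 1.170905 = $17,593.22

$17,593.22


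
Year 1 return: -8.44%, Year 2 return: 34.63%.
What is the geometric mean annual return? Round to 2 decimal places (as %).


Formula: Geometric mean = ((1+r1)*(1+r2))^(1/2) - 1
Product: (1 + -0.0844) * (1 + 0.3463) = 0.9156 * 1.3463 = 1.232672
Square root: 1.232672^0.5 = 1.110258
Geometric mean = 1.110258 - 1 = 0.110258
As percentage: 11.03%

11.03%


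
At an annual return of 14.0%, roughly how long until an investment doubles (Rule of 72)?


Formula: Years ≈ 72 / r
Substituting: Years ≈ 72 / 14.0
Years ≈ 5.1

5.1 years


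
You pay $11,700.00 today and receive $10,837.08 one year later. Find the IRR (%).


Formula: IRR = C1/C0 - 1
Substituting: IRR = $10,837.08 / $11,700.00 - 1
Ratio: 0.926246 - 1 = -0.073754
IRR = -7.3754%

-7.3754%


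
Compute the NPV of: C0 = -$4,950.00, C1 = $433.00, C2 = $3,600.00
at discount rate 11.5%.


Formula: NPV = C0 + C1/(1+r) + C2/(1+r)^2
Discount C1: $433.00 / (1 + 0.115) = $388.34
Discount C2: $3,600.00 / (1 + 0.115)^2 = $2,895.69
NPV = -$4,950.00 + $388.34 + $2,895.69 = -$1,665.96

-$1,665.96


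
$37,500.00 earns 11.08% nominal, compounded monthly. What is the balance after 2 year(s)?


Formula: FV = P * (1 + r/m)^(m*t)
Period rate: r/m = 0.1108 / 12 = 0.009233
Total periods: m*t = 12 * 2 = 24
Growth factor: (1 + 0.009233)^24 = 1.246804
FV = $37,500.00 * 1.246804 = $46,755.14

$46,755.14


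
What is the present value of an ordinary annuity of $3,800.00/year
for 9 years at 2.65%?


Formula: PV = PMT * (1 - (1+r)^(-n)) / r
Discount factor: (1 + 0.0265)^(-9) = 0.790259
Bracket: 1 - 0.790259 = 0.209741
PV = $3,800.00 * 0.209741 / 0.0265 = $30,076.08

$30,076.08


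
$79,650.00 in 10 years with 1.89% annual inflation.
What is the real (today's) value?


Formula: Real value = nominal / (1 + inflation)^years
Price level: (1 + 0.0189)^10 = 1.205912
Real value = $79,650.00 / 1.205912 = $66,049.59

$66,049.59


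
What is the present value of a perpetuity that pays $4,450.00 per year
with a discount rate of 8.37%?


Formula: PV = C / r
Substituting: PV = $4,450.00 / 0.0837
PV = $53,166.07

$53,166.07


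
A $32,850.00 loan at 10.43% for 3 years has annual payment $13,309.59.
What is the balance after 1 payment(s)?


Formula: Balance = PV*(1+r)^k - PMT*((1+r)^k - 1)/r
Growth: (1 + 0.1043)^1 = 1.1043
Accumulated factor: ((1+r)^k - 1)/r = 1.0
Balance = $32,850.00 * 1.1043 - $13,309.59 * 1.0
Balance = $22,966.67

$22,966.67


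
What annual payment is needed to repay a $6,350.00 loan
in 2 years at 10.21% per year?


Formula: PMT = PV * r / (1 - (1+r)^(-n))
Denominator: 1 - (1 + 0.1021)^(-2) = 0.1767
Numerator: $6,350.00 * 0.1021 = 648.335
PMT = 648.335 / 0.1767 = $3,669.12

$3,669.12


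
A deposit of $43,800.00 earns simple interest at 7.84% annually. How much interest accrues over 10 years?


Formula: I = P * r * t
Substituting: I = $43,800.00 * 0.0784 * 10
Step: I = $43,800.00 * 0.784
I = $34,339.20

$34,339.20


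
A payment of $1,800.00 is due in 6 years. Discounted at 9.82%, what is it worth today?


Formula: PV = FV / (1 + r)^n
Substituting: PV = $1,800.00 / (1 + 0.0982)^6
Discount factor: (1.0982)^6 = 1.754238
PV = $1,800.00 / 1.754238 = $1,026.09

$1,026.09


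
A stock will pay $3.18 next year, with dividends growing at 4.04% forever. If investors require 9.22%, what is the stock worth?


Formula: P = D1 / (r - g)
Spread: r - g = 0.0922 - 0.0404 = 0.0518
Substituting: P = $3.18 / 0.0518
P = $61.39

$61.39


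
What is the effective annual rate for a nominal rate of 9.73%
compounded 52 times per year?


Formula: EAR = (1 + r/m)^m - 1
Period rate: r/m = 0.0973 / 52 = 0.001871
Compounding: (1 + 0.001871)^52 = 1.102091
EAR = 1.102091 - 1 = 0.102091

0.102091


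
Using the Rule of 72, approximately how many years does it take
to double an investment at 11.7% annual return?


Formula: Years ≈ 72 / r
Substituting: Years ≈ 72 / 11.7
Years ≈ 6.2

6.2 years


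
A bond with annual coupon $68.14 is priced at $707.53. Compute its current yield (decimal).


Formula: Current yield = annual coupon / price
Substituting: CY = $68.14 / $707.53
CY = 0.096307

0.096307


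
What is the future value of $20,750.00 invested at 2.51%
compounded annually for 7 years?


Formula: FV = P * (1 + r)^n
Substituting: FV = $20,750.00 * (1 + 0.0251)^7
Growth factor: (1.0251)^7 = 1.189498
FV = $20,750.00 * 1.189498 = $24,682.08

$24,682.08


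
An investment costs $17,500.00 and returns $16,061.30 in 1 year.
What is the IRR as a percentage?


Formula: IRR = C1/C0 - 1
Substituting: IRR = $16,061.30 / $17,500.00 - 1
Ratio: 0.917789 - 1 = -0.082211
IRR = -8.2211%

-8.2211%


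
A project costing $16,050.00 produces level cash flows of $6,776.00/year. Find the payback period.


Formula: Payback = investment / annual cash flow
Substituting: Payback = $16,050.00 / $6,776.00
Payback = 2.3687 years

2.3687 years


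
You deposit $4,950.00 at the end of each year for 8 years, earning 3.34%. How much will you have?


Formula: FV = PMT * ((1+r)^n - 1) / r
Growth factor: (1 + 0.0334)^8 = 1.300612
Numerator: 1.300612 - 1 = 0.300612
FV = $4,950.00 * 0.300612 / 0.0334 = $44,551.73

$44,551.73


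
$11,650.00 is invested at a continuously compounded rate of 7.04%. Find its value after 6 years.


Formula: FV = P * e^(r*t)
Exponent: r*t = 0.0704 * 6 = 0.4224
e^(0.4224) = 1.525619
FV = $11,650.00 * 1.525619 = $17,773.46

$17,773.46


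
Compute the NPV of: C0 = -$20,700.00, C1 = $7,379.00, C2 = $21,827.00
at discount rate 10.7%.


Formula: NPV = C0 + C1/(1+r) + C2/(1+r)^2
Discount C1: $7,379.00 / (1 + 0.107) = $6,665.76
Discount C2: $21,827.00 / (1 + 0.107)^2 = $17,811.43
NPV = -$20,700.00 + $6,665.76 + $17,811.43 = $3,777.19

$3,777.19


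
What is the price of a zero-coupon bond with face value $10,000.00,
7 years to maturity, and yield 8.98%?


Formula: Price = FV / (1 + r)^n
Substituting: Price = $10,000.00 / (1 + 0.0898)^7
Discount factor: (1.0898)^7 = 1.825692
Price = $10,000.00 / 1.825692 = $5,477.37

$5,477.37


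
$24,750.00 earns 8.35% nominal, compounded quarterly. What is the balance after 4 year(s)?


Formula: FV = P * (1 + r/m)^(m*t)
Period rate: r/m = 0.0835 / 4 = 0.020875
Total periods: m*t = 4 * 4 = 16
Growth factor: (1 + 0.020875)^16 = 1.39175
FV = $24,750.00 * 1.39175 = $34,445.80

$34,445.80


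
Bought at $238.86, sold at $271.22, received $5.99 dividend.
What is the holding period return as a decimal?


Formula: HPR = (P1 - P0 + D) / P0
Gain: $271.22 - $238.86 + $5.99 = $38.35
HPR = $38.35 / $238.86 = 0.1606

0.1606


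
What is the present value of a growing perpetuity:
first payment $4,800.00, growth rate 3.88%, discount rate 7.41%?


Formula: PV = C / (r - g)
Spread: r - g = 0.0741 - 0.0388 = 0.0353
Substituting: PV = $4,800.00 / 0.0353
PV = $135,977.34

$135,977.34


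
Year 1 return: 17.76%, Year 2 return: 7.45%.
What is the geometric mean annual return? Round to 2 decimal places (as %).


Formula: Geometric mean = ((1+r1)*(1+r2))^(1/2) - 1
Product: (1 + 0.1776) * (1 + 0.0745) = 1.1776 * 1.0745 = 1.265331
Square root: 1.265331^0.5 = 1.124869
Geometric mean = 1.124869 - 1 = 0.124869
As percentage: 12.49%

12.49%


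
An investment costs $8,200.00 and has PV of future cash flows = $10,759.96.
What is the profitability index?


Formula: PI = PV(cash flows) / initial investment
Substituting: PI = $10,759.96 / $8,200.00
PI = 1.3122

1.3122


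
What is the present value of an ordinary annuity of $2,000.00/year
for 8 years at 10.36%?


Formula: PV = PMT * (1 - (1+r)^(-n)) / r
Discount factor: (1 + 0.1036)^(-8) = 0.454471
Bracket: 1 - 0.454471 = 0.545529
PV = $2,000.00 * 0.545529 / 0.1036 = $10,531.44

$10,531.44


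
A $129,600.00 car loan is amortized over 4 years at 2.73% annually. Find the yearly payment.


Formula: PMT = PV * r / (1 - (1+r)^(-n))
Denominator: 1 - (1 + 0.0273)^(-4) = 0.102135
Numerator: $129,600.00 * 0.0273 = 3538.08
PMT = 3538.08 / 0.102135 = $34,641.07

$34,641.07


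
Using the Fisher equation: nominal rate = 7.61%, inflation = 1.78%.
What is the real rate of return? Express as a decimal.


Formula: (1 + r_real) = (1 + r_nom) / (1 + inflation)
Substituting: (1 + r_real) = 1.0761 / 1.0178
(1 + r_real) = 1.05728
r_real = 1.05728 - 1 = 0.05728

0.05728


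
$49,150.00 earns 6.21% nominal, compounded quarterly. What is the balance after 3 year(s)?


Formula: FV = P * (1 + r/m)^(m*t)
Period rate: r/m = 0.0621 / 4 = 0.015525
Total periods: m*t = 4 * 3 = 12
Growth factor: (1 + 0.015525)^12 = 1.20306
FV = $49,150.00 * 1.20306 = $59,130.42

$59,130.42


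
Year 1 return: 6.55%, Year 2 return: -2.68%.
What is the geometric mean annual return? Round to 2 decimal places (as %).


Formula: Geometric mean = ((1+r1)*(1+r2))^(1/2) - 1
Product: (1 + 0.0655) * (1 + -0.0268) = 1.0655 * 0.9732 = 1.036945
Square root: 1.036945^0.5 = 1.018305
Geometric mean = 1.018305 - 1 = 0.018305
As percentage: 1.83%

1.83%


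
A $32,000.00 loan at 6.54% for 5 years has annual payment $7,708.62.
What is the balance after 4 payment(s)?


Formula: Balance = PV*(1+r)^k - PMT*((1+r)^k - 1)/r
Growth: (1 + 0.0654)^4 = 1.2884
Accumulated factor: ((1+r)^k - 1)/r = 4.409788
Balance = $32,000.00 * 1.2884 - $7,708.62 * 4.409788
Balance = $7,235.42

$7,235.42


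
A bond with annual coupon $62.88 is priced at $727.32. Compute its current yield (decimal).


Formula: Current yield = annual coupon / price
Substituting: CY = $62.88 / $727.32
CY = 0.086454

0.086454


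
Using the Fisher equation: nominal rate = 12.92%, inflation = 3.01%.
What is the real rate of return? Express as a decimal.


Formula: (1 + r_real) = (1 + r_nom) / (1 + inflation)
Substituting: (1 + r_real) = 1.1292 / 1.0301
(1 + r_real) = 1.096204
r_real = 1.096204 - 1 = 0.096204

0.096204


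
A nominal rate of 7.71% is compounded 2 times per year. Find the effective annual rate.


Formula: EAR = (1 + r/m)^m - 1
Period rate: r/m = 0.0771 / 2 = 0.03855
Compounding: (1 + 0.03855)^2 = 1.078586
EAR = 1.078586 - 1 = 0.078586

0.078586


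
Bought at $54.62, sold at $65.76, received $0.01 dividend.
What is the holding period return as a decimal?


Formula: HPR = (P1 - P0 + D) / P0
Gain: $65.76 - $54.62 + $0.01 = $11.15
HPR = $11.15 / $54.62 = 0.2041

0.2041


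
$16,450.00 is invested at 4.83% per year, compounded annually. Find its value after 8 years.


Formula: FV = P * (1 + r)^n
Substituting: FV = $16,450.00 * (1 + 0.0483)^8
Growth factor: (1.0483)^8 = 1.458427
FV = $16,450.00 * 1.458427 = $23,991.12

$23,991.12


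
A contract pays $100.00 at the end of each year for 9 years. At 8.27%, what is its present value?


Formula: PV = PMT * (1 - (1+r)^(-n)) / r
Discount factor: (1 + 0.0827)^(-9) = 0.489133
Bracket: 1 - 0.489133 = 0.510867
PV = $100.00 * 0.510867 / 0.0827 = $617.74

$617.74


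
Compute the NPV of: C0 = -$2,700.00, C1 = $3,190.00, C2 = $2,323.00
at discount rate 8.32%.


Formula: NPV = C0 + C1/(1+r) + C2/(1+r)^2
Discount C1: $3,190.00 / (1 + 0.0832) = $2,944.98
Discount C2: $2,323.00 / (1 + 0.0832)^2 = $1,979.85
NPV = -$2,700.00 + $2,944.98 + $1,979.85 = $2,224.83

$2,224.83


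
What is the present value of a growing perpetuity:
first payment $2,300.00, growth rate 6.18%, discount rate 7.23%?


Formula: PV = C / (r - g)
Spread: r - g = 0.0723 - 0.0618 = 0.0105
Substituting: PV = $2,300.00 / 0.0105
PV = $219,047.62

$219,047.62


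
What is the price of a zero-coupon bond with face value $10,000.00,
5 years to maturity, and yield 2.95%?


Formula: Price = FV / (1 + r)^n
Substituting: Price = $10,000.00 / (1 + 0.0295)^5
Discount factor: (1.0295)^5 = 1.156463
Price = $10,000.00 / 1.156463 = $8,647.06

$8,647.06


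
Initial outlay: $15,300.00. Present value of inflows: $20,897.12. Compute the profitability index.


Formula: PI = PV(cash flows) / initial investment
Substituting: PI = $20,897.12 / $15,300.00
PI = 1.3658

1.3658


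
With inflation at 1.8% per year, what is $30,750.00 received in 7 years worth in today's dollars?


Formula: Real value = nominal / (1 + inflation)^years
Price level: (1 + 0.018)^7 = 1.133012
Real value = $30,750.00 / 1.133012 = $27,140.05

$27,140.05


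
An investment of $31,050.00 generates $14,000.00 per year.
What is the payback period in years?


Formula: Payback = investment / annual cash flow
Substituting: Payback = $31,050.00 / $14,000.00
Payback = 2.2179 years

2.2179 years


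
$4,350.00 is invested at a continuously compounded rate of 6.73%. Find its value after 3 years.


Formula: FV = P * e^(r*t)
Exponent: r*t = 0.0673 * 3 = 0.2019
e^(0.2019) = 1.223726
FV = $4,350.00 * 1.223726 = $5,323.21

$5,323.21


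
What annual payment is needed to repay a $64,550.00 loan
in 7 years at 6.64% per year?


Formula: PMT = PV * r / (1 - (1+r)^(-n))
Denominator: 1 - (1 + 0.0664)^(-7) = 0.362384
Numerator: $64,550.00 * 0.0664 = 4286.12
PMT = 4286.12 / 0.362384 = $11,827.56

$11,827.56


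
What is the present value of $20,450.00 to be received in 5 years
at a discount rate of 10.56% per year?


Formula: PV = FV / (1 + r)^n
Substituting: PV = $20,450.00 / (1 + 0.1056)^5
Discount factor: (1.1056)^5 = 1.651924
PV = $20,450.00 / 1.651924 = $12,379.50

$12,379.50


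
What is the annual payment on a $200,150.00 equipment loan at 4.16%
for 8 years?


Formula: PMT = PV * r / (1 - (1+r)^(-n))
Denominator: 1 - (1 + 0.0416)^(-8) = 0.278241
Numerator: $200,150.00 * 0.0416 = 8326.24
PMT = 8326.24 / 0.278241 = $29,924.57

$29,924.57


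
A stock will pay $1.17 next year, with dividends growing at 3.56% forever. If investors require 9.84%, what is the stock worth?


Formula: P = D1 / (r - g)
Spread: r - g = 0.0984 - 0.0356 = 0.0628
Substituting: P = $1.17 / 0.0628
P = $18.63

$18.63


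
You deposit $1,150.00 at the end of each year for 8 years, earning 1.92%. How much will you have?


Formula: FV = PMT * ((1+r)^n - 1) / r
Growth factor: (1 + 0.0192)^8 = 1.164328
Numerator: 1.164328 - 1 = 0.164328
FV = $1,150.00 * 0.164328 / 0.0192 = $9,842.56

$9,842.56


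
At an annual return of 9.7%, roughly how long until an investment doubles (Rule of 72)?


Formula: Years ≈ 72 / r
Substituting: Years ≈ 72 / 9.7
Years ≈ 7.4

7.4 years


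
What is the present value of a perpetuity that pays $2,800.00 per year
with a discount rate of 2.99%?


Formula: PV = C / r
Substituting: PV = $2,800.00 / 0.0299
PV = $93,645.48

$93,645.48


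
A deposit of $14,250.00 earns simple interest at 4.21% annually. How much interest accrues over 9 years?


Formula: I = P * r * t
Substituting: I = $14,250.00 * 0.0421 * 9
Step: I = $14,250.00 * 0.3789
I = $5,399.33

$5,399.33


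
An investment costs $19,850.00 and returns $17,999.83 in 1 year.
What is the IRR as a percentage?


Formula: IRR = C1/C0 - 1
Substituting: IRR = $17,999.83 / $19,850.00 - 1
Ratio: 0.906792 - 1 = -0.093208
IRR = -9.3208%

-9.3208%


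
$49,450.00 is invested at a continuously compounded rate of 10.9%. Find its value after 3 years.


Formula: FV = P * e^(r*t)
Exponent: r*t = 0.109 * 3 = 0.327
e^(0.327) = 1.386801
FV = $49,450.00 * 1.386801 = $68,577.33

$68,577.33


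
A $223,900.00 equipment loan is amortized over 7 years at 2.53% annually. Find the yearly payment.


Formula: PMT = PV * r / (1 - (1+r)^(-n))
Denominator: 1 - (1 + 0.0253)^(-7) = 0.160456
Numerator: $223,900.00 * 0.0253 = 5664.67
PMT = 5664.67 / 0.160456 = $35,303.50

$35,303.50


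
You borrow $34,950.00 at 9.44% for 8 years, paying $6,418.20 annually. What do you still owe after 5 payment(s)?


Formula: Balance = PV*(1+r)^k - PMT*((1+r)^k - 1)/r
Growth: (1 + 0.0944)^5 = 1.56993
Accumulated factor: ((1+r)^k - 1)/r = 6.037399
Balance = $34,950.00 * 1.56993 - $6,418.20 * 6.037399
Balance = $16,119.83

$16,119.83


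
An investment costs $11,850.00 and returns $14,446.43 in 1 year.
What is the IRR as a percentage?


Formula: IRR = C1/C0 - 1
Substituting: IRR = $14,446.43 / $11,850.00 - 1
Ratio: 1.219108 - 1 = 0.219108
IRR = 21.9108%

21.9108%


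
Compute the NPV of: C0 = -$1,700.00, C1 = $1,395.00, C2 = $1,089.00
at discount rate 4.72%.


Formula: NPV = C0 + C1/(1+r) + C2/(1+r)^2
Discount C1: $1,395.00 / (1 + 0.0472) = $1,332.12
Discount C2: $1,089.00 / (1 + 0.0472)^2 = $993.04
NPV = -$1,700.00 + $1,332.12 + $993.04 = $625.17

$625.17


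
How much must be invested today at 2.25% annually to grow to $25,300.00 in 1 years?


Formula: PV = FV / (1 + r)^n
Substituting: PV = $25,300.00 / (1 + 0.0225)^1
Discount factor: (1.0225)^1 = 1.0225
PV = $25,300.00 / 1.0225 = $24,743.28

$24,743.28


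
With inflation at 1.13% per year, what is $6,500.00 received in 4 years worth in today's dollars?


Formula: Real value = nominal / (1 + inflation)^years
Price level: (1 + 0.0113)^4 = 1.045972
Real value = $6,500.00 / 1.045972 = $6,214.32

$6,214.32


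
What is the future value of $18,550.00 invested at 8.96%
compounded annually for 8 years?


Formula: FV = P * (1 + r)^n
Substituting: FV = $18,550.00 * (1 + 0.0896)^8
Growth factor: (1.0896)^8 = 1.98672
FV = $18,550.00 * 1.98672 = $36,853.66

$36,853.66


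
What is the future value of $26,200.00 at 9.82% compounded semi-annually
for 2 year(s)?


Formula: FV = P * (1 + r/m)^(m*t)
Period rate: r/m = 0.0982 / 2 = 0.0491
Total periods: m*t = 2 * 2 = 4
Growth factor: (1 + 0.0491)^4 = 1.211344
FV = $26,200.00 * 1.211344 = $31,737.22

$31,737.22


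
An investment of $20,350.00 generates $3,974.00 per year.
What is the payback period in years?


Formula: Payback = investment / annual cash flow
Substituting: Payback = $20,350.00 / $3,974.00
Payback = 5.1208 years

5.1208 years


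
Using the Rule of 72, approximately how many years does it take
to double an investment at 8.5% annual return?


Formula: Years ≈ 72 / r
Substituting: Years ≈ 72 / 8.5
Years ≈ 8.5

8.5 years


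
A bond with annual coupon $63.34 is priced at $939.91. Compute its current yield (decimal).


Formula: Current yield = annual coupon / price
Substituting: CY = $63.34 / $939.91
CY = 0.067389

0.067389


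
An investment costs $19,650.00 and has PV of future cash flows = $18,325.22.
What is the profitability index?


Formula: PI = PV(cash flows) / initial investment
Substituting: PI = $18,325.22 / $19,650.00
PI = 0.9326

0.9326


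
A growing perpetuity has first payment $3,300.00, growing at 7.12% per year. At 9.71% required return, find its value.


Formula: PV = C / (r - g)
Spread: r - g = 0.0971 - 0.0712 = 0.0259
Substituting: PV = $3,300.00 / 0.0259
PV = $127,413.13

$127,413.13


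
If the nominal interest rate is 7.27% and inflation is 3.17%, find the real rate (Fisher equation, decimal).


Formula: (1 + r_real) = (1 + r_nom) / (1 + inflation)
Substituting: (1 + r_real) = 1.0727 / 1.0317
(1 + r_real) = 1.03974
r_real = 1.03974 - 1 = 0.03974

0.03974


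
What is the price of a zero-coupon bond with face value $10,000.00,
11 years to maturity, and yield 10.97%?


Formula: Price = FV / (1 + r)^n
Substituting: Price = $10,000.00 / (1 + 0.1097)^11
Discount factor: (1.1097)^11 = 3.1424
Price = $10,000.00 / 3.1424 = $3,182.28

$3,182.28


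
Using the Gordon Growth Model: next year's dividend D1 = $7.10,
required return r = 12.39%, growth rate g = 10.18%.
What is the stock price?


Formula: P = D1 / (r - g)
Spread: r - g = 0.1239 - 0.1018 = 0.0221
Substituting: P = $7.10 / 0.0221
P = $321.27

$321.27


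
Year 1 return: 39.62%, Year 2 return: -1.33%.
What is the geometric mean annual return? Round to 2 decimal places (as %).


Formula: Geometric mean = ((1+r1)*(1+r2))^(1/2) - 1
Product: (1 + 0.3962) * (1 + -0.0133) = 1.3962 * 0.9867 = 1.377631
Square root: 1.377631^0.5 = 1.173725
Geometric mean = 1.173725 - 1 = 0.173725
As percentage: 17.37%

17.37%


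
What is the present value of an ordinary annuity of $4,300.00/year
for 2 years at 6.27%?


Formula: PV = PMT * (1 - (1+r)^(-n)) / r
Discount factor: (1 + 0.0627)^(-2) = 0.88548
Bracket: 1 - 0.88548 = 0.11452
PV = $4,300.00 * 0.11452 / 0.0627 = $7,853.86

$7,853.86


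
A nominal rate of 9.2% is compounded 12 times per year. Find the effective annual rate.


Formula: EAR = (1 + r/m)^m - 1
Period rate: r/m = 0.092 / 12 = 0.007667
Compounding: (1 + 0.007667)^12 = 1.09598
EAR = 1.09598 - 1 = 0.09598

0.09598


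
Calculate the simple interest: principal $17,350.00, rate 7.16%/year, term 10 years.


Formula: I = P * r * t
Substituting: I = $17,350.00 * 0.0716 * 10
Step: I = $17,350.00 * 0.716
I = $12,422.60

$12,422.60


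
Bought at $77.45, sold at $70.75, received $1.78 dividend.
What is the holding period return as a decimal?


Formula: HPR = (P1 - P0 + D) / P0
Gain: $70.75 - $77.45 + $1.78 = -$4.92
HPR = -$4.92 / $77.45 = -0.0635

-0.0635


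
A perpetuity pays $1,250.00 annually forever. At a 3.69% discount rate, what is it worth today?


Formula: PV = C / r
Substituting: PV = $1,250.00 / 0.0369
PV = $33,875.34

$33,875.34


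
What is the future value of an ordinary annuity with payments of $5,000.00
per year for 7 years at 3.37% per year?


Formula: FV = PMT * ((1+r)^n - 1) / r
Growth factor: (1 + 0.0337)^7 = 1.261135
Numerator: 1.261135 - 1 = 0.261135
FV = $5,000.00 * 0.261135 / 0.0337 = $38,744.08

$38,744.08


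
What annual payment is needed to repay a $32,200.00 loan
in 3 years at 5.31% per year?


Formula: PMT = PV * r / (1 - (1+r)^(-n))
Denominator: 1 - (1 + 0.0531)^(-3) = 0.143769
Numerator: $32,200.00 * 0.0531 = 1709.82
PMT = 1709.82 / 0.143769 = $11,892.86

$11,892.86


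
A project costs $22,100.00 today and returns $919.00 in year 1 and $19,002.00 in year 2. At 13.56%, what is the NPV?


Formula: NPV = C0 + C1/(1+r) + C2/(1+r)^2
Discount C1: $919.00 / (1 + 0.1356) = $809.26
Discount C2: $19,002.00 / (1 + 0.1356)^2 = $14,734.95
NPV = -$22,100.00 + $809.26 + $14,734.95 = -$6,555.79

-$6,555.79


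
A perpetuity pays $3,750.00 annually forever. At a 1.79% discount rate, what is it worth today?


Formula: PV = C / r
Substituting: PV = $3,750.00 / 0.0179
PV = $209,497.21

$209,497.21
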